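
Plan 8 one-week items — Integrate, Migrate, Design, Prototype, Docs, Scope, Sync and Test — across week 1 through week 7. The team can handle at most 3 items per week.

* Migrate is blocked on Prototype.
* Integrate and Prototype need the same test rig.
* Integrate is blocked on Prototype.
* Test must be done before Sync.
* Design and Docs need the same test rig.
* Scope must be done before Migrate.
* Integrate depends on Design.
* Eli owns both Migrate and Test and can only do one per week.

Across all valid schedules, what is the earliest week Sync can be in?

week 2

Precedence pushes Sync to at least week 2.
Sync at week 2 is achievable: Scope in week 2; Test in week 1; Docs in week 3; Migrate in week 3; Prototype in week 1; Integrate in week 2; Sync in week 2; Design in week 1.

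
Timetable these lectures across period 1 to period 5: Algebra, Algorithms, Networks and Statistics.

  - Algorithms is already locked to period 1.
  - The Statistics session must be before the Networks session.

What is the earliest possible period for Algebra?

period 1

Algebra at period 1 is achievable: Networks in period 2, Algorithms in period 1, Statistics in period 1, Algebra in period 1.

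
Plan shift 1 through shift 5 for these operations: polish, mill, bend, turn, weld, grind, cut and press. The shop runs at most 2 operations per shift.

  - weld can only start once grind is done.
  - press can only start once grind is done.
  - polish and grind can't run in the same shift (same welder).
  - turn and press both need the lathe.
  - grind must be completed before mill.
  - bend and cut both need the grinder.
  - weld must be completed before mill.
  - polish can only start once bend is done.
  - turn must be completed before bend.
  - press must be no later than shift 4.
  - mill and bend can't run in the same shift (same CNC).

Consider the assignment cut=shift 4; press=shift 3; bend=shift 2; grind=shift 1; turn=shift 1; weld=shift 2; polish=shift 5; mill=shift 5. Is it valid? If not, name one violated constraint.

weld must be completed before mill — holds.
mill and bend can't run in the same shift (same CNC) — holds.
weld can only start once grind is done — holds.
press can only start once grind is done — holds.
turn and press both need the lathe — holds.
grind must be completed before mill — holds.
press must be no later than shift 4 — holds.
polish can only start once bend is done — holds.
polish and grind can't run in the same shift (same welder) — holds.
bend and cut both need the grinder — holds.
turn must be completed before bend — holds.
The shop runs at most 2 operations per shift — holds.

Yes, all constraints hold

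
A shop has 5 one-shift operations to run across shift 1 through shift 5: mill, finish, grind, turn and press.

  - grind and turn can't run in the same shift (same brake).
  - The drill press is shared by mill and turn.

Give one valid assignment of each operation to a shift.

mill -> shift 1; grind -> shift 1; press -> shift 1; finish -> shift 1; turn -> shift 2

Checking: mill(shift 1) != turn(shift 2); grind(shift 1) != turn(shift 2).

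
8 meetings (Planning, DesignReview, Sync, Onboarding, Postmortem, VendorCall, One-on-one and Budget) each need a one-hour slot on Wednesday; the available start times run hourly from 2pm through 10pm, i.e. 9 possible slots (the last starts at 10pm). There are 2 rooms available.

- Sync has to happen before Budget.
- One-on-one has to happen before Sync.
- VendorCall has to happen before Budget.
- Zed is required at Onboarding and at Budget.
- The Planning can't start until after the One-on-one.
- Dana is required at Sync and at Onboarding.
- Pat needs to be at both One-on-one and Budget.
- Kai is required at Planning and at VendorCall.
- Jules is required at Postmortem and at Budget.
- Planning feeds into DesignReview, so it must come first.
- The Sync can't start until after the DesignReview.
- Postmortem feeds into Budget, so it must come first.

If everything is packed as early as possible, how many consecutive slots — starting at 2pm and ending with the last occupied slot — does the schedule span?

The precedence chain requires at least 5 distinct slots.
With at most 2 per slot and 8 meetings, at least 4 slots are needed.
5 works (last occupied slot: 6pm): for example DesignReview=4pm, One-on-one=2pm, Postmortem=2pm, Sync=5pm, Planning=3pm, Budget=6pm, VendorCall=4pm, Onboarding=3pm.

5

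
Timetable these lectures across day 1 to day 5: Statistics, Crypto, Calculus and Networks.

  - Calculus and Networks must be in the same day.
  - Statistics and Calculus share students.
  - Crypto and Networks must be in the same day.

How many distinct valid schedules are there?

20

Splitting on Statistics: it can be day 1 (4), day 2 (4), day 3 (4), day 4 (4), day 5 (4). Listing each branch's schedules as (Crypto, Calculus, Networks) by day number:
Statistics=day 1: (2,2,2) (3,3,3) (4,4,4) (5,5,5) — 4.
Statistics=day 2: (1,1,1) (3,3,3) (4,4,4) (5,5,5) — 4.
Statistics=day 3: (1,1,1) (2,2,2) (4,4,4) (5,5,5) — 4.
Statistics=day 4: (1,1,1) (2,2,2) (3,3,3) (5,5,5) — 4.
Statistics=day 5: (1,1,1) (2,2,2) (3,3,3) (4,4,4) — 4.
Summing: 4 + 4 + 4 + 4 + 4 = 20.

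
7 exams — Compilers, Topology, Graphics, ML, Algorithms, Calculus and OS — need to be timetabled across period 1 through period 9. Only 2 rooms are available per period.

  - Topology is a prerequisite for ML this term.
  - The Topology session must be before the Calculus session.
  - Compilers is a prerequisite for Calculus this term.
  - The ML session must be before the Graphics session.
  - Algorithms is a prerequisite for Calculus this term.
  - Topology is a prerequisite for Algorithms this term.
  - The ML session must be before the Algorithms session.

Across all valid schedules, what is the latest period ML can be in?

period 7

Precedence pushes ML to at least period 2; downstream work caps ML at period 7.
ML at period 7 is achievable: Graphics -> period 8, Topology -> period 1, Calculus -> period 9, Compilers -> period 1, OS -> period 2, Algorithms -> period 8, ML -> period 7.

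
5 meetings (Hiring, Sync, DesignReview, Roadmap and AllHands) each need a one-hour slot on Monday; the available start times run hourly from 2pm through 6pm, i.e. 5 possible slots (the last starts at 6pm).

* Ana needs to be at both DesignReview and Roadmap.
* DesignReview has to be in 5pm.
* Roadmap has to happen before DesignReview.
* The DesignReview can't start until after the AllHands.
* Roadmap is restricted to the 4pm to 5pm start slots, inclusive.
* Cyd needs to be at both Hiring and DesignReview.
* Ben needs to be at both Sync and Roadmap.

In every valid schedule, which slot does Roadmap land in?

4pm

Roadmap's window is 4pm–5pm.
DesignReview is fixed at 5pm, and Roadmap can't share a slot with DesignReview.
So Roadmap must be 4pm.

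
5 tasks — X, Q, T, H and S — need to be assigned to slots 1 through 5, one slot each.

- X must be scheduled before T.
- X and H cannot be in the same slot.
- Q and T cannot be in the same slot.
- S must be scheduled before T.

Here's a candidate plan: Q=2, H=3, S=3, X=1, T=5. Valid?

Valid

S must be scheduled before T — holds.
X must be scheduled before T — holds.
X and H cannot be in the same slot — holds.
Q and T cannot be in the same slot — holds.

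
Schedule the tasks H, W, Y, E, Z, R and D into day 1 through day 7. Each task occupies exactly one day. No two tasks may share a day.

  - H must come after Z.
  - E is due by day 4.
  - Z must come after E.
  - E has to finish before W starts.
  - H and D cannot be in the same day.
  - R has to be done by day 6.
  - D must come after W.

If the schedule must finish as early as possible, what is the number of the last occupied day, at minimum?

The precedence chain requires at least 3 distinct days.
With at most 1 per day and 7 tasks, at least 7 days are needed.
7 works (last occupied day: day 7): for example E in day 1; Y in day 7; D in day 6; H in day 5; Z in day 4; R in day 2; W in day 3.

7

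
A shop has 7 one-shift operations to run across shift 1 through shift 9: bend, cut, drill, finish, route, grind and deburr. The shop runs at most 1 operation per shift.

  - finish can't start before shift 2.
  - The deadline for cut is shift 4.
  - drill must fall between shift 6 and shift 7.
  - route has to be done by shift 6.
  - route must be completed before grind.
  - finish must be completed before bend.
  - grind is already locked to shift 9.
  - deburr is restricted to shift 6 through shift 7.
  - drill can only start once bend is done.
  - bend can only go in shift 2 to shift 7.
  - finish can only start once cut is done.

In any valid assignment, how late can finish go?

Finish is available from shift 2; downstream work caps finish at shift 5.
finish at shift 4 is achievable: finish -> shift 4, bend -> shift 5, drill -> shift 6, route -> shift 2, deburr -> shift 7, cut -> shift 1, grind -> shift 9.
Nothing later works — the capacity limit rule out every shift after shift 4.

shift 4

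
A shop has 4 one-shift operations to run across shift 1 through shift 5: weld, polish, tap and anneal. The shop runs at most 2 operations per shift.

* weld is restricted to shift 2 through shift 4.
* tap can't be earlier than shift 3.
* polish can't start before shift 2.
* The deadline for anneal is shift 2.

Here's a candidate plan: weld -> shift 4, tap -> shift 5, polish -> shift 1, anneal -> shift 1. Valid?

weld is restricted to shift 2 through shift 4 — holds.
The deadline for anneal is shift 2 — holds.
polish can't start before shift 2 — violated.
tap can't be earlier than shift 3 — holds.
The shop runs at most 2 operations per shift — holds.

Invalid. polish can't start before shift 2.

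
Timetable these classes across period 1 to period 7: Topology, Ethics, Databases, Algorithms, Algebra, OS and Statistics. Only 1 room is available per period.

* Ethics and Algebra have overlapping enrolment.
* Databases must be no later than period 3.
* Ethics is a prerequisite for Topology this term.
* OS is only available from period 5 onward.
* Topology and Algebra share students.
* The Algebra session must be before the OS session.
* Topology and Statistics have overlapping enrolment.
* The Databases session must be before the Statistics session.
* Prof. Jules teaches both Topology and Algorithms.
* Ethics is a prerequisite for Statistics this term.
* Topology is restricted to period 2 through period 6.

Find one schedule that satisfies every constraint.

Algorithms in period 7; Statistics in period 6; OS in period 5; Ethics in period 2; Algebra in period 4; Topology in period 3; Databases in period 1

Checking: Databases(period 1) before Statistics(period 6); Algebra(period 4) before OS(period 5); Ethics(period 2) before Statistics(period 6); Ethics(period 2) before Topology(period 3); Topology(period 3) != Statistics(period 6); Ethics(period 2) != Algebra(period 4); Topology(period 3) != Algorithms(period 7); Topology(period 3) != Algebra(period 4); Topology=period 3 in [period 2,period 6]; OS=period 5 in [period 5,period 7]; Databases=period 1 in [period 1,period 3]; max 1 per period (cap 1).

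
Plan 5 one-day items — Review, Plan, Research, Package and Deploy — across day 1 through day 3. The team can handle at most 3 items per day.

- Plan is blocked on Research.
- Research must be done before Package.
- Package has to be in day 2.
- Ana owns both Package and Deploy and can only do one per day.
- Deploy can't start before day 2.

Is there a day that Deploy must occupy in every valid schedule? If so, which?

Deploy's window is day 2–day 3.
Package is fixed at day 2, and Deploy can't share a day with Package.
So Deploy must be day 3.

day 3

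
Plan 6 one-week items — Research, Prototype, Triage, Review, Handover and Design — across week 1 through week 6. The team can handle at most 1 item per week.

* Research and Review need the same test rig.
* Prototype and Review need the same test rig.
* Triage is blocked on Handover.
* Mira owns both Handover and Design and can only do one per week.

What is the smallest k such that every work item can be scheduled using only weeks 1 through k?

The precedence chain requires at least 2 distinct weeks.
With at most 1 per week and 6 work items, at least 6 weeks are needed.
6 works (last occupied week: week 6): for example Research=week 3; Triage=week 2; Review=week 5; Design=week 6; Prototype=week 4; Handover=week 1.

6 weeks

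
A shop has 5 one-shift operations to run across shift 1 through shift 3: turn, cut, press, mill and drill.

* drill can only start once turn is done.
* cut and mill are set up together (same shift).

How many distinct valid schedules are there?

27

Splitting on turn: it can be shift 1 (18), shift 2 (9). Listing each branch's schedules as (cut, press, mill, drill) by shift number:
turn=shift 1: (1,1,1,2) (1,1,1,3) (1,2,1,2) (1,2,1,3) (1,3,1,2) (1,3,1,3) (2,1,2,2) (2,1,2,3) (2,2,2,2) (2,2,2,3) (2,3,2,2) (2,3,2,3) (3,1,3,2) (3,1,3,3) (3,2,3,2) (3,2,3,3) (3,3,3,2) (3,3,3,3) — 18.
turn=shift 2: (1,1,1,3) (1,2,1,3) (1,3,1,3) (2,1,2,3) (2,2,2,3) (2,3,2,3) (3,1,3,3) (3,2,3,3) (3,3,3,3) — 9.
Summing: 18 + 9 = 27.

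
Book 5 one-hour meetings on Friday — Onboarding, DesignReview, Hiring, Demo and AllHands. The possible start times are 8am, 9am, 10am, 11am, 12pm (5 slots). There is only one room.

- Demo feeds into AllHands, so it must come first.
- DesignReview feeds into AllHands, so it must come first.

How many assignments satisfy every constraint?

Splitting on Onboarding: it can be 8am (8), 9am (8), 10am (8), 11am (8), 12pm (8). Listing each branch's schedules as (DesignReview, Hiring, Demo, AllHands):
Onboarding=8am: (9am,10am,11am,12pm) (9am,11am,10am,12pm) (9am,12pm,10am,11am) (10am,9am,11am,12pm) (10am,11am,9am,12pm) (10am,12pm,9am,11am) (11am,9am,10am,12pm) (11am,10am,9am,12pm) — 8.
Onboarding=9am: (8am,10am,11am,12pm) (8am,11am,10am,12pm) (8am,12pm,10am,11am) (10am,8am,11am,12pm) (10am,11am,8am,12pm) (10am,12pm,8am,11am) (11am,8am,10am,12pm) (11am,10am,8am,12pm) — 8.
Onboarding=10am: (8am,9am,11am,12pm) (8am,11am,9am,12pm) (8am,12pm,9am,11am) (9am,8am,11am,12pm) (9am,11am,8am,12pm) (9am,12pm,8am,11am) (11am,8am,9am,12pm) (11am,9am,8am,12pm) — 8.
Onboarding=11am: (8am,9am,10am,12pm) (8am,10am,9am,12pm) (8am,12pm,9am,10am) (9am,8am,10am,12pm) (9am,10am,8am,12pm) (9am,12pm,8am,10am) (10am,8am,9am,12pm) (10am,9am,8am,12pm) — 8.
Onboarding=12pm: (8am,9am,10am,11am) (8am,10am,9am,11am) (8am,11am,9am,10am) (9am,8am,10am,11am) (9am,10am,8am,11am) (9am,11am,8am,10am) (10am,8am,9am,11am) (10am,9am,8am,11am) — 8.
Summing: 8 + 8 + 8 + 8 + 8 = 40.

40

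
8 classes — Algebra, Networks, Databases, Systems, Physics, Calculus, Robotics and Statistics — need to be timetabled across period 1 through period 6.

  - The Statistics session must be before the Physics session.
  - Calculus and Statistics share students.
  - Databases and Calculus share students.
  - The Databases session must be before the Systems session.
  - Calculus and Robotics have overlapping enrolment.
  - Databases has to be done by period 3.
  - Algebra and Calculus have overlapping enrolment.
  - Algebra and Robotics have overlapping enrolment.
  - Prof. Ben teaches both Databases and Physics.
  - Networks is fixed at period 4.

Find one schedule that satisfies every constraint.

Networks -> period 4; Calculus -> period 2; Systems -> period 2; Algebra -> period 1; Robotics -> period 3; Physics -> period 2; Statistics -> period 1; Databases -> period 1

Checking: Databases(period 1) before Systems(period 2); Statistics(period 1) before Physics(period 2); Calculus(period 2) != Robotics(period 3); Algebra(period 1) != Robotics(period 3); Calculus(period 2) != Statistics(period 1); Algebra(period 1) != Calculus(period 2); Databases(period 1) != Physics(period 2); Databases(period 1) != Calculus(period 2); Networks=period 4 in [period 4,period 4]; Databases=period 1 in [period 1,period 3].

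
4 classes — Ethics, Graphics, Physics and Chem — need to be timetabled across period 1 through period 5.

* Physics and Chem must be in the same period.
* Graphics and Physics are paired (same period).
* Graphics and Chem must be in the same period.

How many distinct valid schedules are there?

Splitting on Ethics: it can be period 1 (5), period 2 (5), period 3 (5), period 4 (5), period 5 (5). Listing each branch's schedules as (Graphics, Physics, Chem) by period number:
Ethics=period 1: (1,1,1) (2,2,2) (3,3,3) (4,4,4) (5,5,5) — 5.
Ethics=period 2: (1,1,1) (2,2,2) (3,3,3) (4,4,4) (5,5,5) — 5.
Ethics=period 3: (1,1,1) (2,2,2) (3,3,3) (4,4,4) (5,5,5) — 5.
Ethics=period 4: (1,1,1) (2,2,2) (3,3,3) (4,4,4) (5,5,5) — 5.
Ethics=period 5: (1,1,1) (2,2,2) (3,3,3) (4,4,4) (5,5,5) — 5.
Summing: 5 + 5 + 5 + 5 + 5 = 25.

25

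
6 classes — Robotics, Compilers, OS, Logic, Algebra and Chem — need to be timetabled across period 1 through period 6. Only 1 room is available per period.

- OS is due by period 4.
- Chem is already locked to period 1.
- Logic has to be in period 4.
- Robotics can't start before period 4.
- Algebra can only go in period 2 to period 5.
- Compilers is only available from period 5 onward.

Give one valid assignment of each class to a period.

Logic in period 4, Algebra in period 3, Robotics in period 6, Compilers in period 5, OS in period 2, Chem in period 1

Checking: Robotics=period 6 in [period 4,period 6]; Logic=period 4 in [period 4,period 4]; Chem=period 1 in [period 1,period 1]; OS=period 2 in [period 1,period 4]; Algebra=period 3 in [period 2,period 5]; Compilers=period 5 in [period 5,period 6]; max 1 per period (cap 1).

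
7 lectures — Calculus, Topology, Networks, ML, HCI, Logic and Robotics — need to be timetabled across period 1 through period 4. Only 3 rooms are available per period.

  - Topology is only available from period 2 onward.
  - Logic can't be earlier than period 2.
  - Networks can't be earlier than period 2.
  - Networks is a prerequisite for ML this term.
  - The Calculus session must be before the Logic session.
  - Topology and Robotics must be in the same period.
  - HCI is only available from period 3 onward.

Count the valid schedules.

Splitting on Calculus: it can be period 1 (32), period 2 (14), period 3 (8). Listing each branch's schedules as (Topology, Networks, ML, HCI, Logic, Robotics) by period number:
Calculus=period 1: (2,2,3,3,3,2) (2,2,3,3,4,2) (2,2,3,4,3,2) (2,2,3,4,4,2) (2,2,4,3,3,2) (2,2,4,3,4,2) (2,2,4,4,3,2) (2,2,4,4,4,2) (2,3,4,3,2,2) (2,3,4,3,3,2) (2,3,4,3,4,2) (2,3,4,4,2,2) (2,3,4,4,3,2) (2,3,4,4,4,2) (3,2,3,4,2,3) (3,2,3,4,4,3) (3,2,4,3,2,3) (3,2,4,3,4,3) (3,2,4,4,2,3) (3,2,4,4,3,3) (3,2,4,4,4,3) (3,3,4,4,2,3) (3,3,4,4,4,3) (4,2,3,3,2,4) (4,2,3,3,3,4) (4,2,3,3,4,4) (4,2,3,4,2,4) (4,2,3,4,3,4) (4,2,4,3,2,4) (4,2,4,3,3,4) (4,3,4,3,2,4) (4,3,4,3,3,4) — 32.
Calculus=period 2: (2,3,4,3,3,2) (2,3,4,3,4,2) (2,3,4,4,3,2) (2,3,4,4,4,2) (3,2,3,4,4,3) (3,2,4,3,4,3) (3,2,4,4,3,3) (3,2,4,4,4,3) (3,3,4,4,4,3) (4,2,3,3,3,4) (4,2,3,3,4,4) (4,2,3,4,3,4) (4,2,4,3,3,4) (4,3,4,3,3,4) — 14.
Calculus=period 3: (2,2,3,3,4,2) (2,2,3,4,4,2) (2,2,4,3,4,2) (2,2,4,4,4,2) (2,3,4,3,4,2) (2,3,4,4,4,2) (3,2,4,4,4,3) (4,2,3,3,4,4) — 8.
Summing: 32 + 14 + 8 = 54.

54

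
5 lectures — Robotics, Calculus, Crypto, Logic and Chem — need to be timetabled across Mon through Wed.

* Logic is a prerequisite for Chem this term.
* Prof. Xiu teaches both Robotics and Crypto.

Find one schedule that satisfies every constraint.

Chem in Tue; Logic in Mon; Crypto in Tue; Calculus in Mon; Robotics in Mon

Checking: Logic(Mon) before Chem(Tue); Robotics(Mon) != Crypto(Tue).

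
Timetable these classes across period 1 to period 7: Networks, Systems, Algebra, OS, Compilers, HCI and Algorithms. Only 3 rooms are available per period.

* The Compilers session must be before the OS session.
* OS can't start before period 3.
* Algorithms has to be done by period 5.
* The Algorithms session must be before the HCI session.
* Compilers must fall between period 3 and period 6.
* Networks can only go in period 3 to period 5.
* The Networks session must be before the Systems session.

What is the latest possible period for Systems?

period 7

Precedence pushes Systems to at least period 4.
Systems at period 7 is achievable: OS in period 4, Algebra in period 1, Networks in period 3, Systems in period 7, Algorithms in period 1, Compilers in period 3, HCI in period 2.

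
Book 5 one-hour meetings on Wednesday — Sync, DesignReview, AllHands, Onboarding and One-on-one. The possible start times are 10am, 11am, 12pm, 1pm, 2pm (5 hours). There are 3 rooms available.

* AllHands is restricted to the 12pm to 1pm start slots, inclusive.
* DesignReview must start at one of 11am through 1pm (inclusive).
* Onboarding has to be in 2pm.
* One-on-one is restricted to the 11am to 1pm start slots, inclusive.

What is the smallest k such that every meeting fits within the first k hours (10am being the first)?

With at most 3 per hour and 5 meetings, at least 2 hours are needed.
Onboarding can't be placed before 2pm — that is hour 5 counting from 10am — so the schedule must run through at least 5 hours.
5 works (last occupied hour: 2pm): for example Onboarding in 2pm, One-on-one in 11am, DesignReview in 11am, Sync in 10am, AllHands in 12pm.

5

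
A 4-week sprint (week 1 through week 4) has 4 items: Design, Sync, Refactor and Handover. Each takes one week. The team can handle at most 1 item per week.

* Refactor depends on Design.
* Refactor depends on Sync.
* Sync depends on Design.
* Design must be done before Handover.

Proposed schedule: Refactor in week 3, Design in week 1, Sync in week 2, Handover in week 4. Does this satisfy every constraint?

Valid

Refactor depends on Sync — holds.
Refactor depends on Design — holds.
Design must be done before Handover — holds.
The team can handle at most 1 item per week — holds.
Sync depends on Design — holds.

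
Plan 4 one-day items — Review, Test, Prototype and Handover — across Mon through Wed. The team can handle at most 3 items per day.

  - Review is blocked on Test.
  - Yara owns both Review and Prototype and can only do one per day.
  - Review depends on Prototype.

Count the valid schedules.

Splitting on Review: it can be Tue (3), Wed (12). Listing each branch's schedules as (Test, Prototype, Handover):
Review=Tue: (Mon,Mon,Mon) (Mon,Mon,Tue) (Mon,Mon,Wed) — 3.
Review=Wed: (Mon,Mon,Mon) (Mon,Mon,Tue) (Mon,Mon,Wed) (Mon,Tue,Mon) (Mon,Tue,Tue) (Mon,Tue,Wed) (Tue,Mon,Mon) (Tue,Mon,Tue) (Tue,Mon,Wed) (Tue,Tue,Mon) (Tue,Tue,Tue) (Tue,Tue,Wed) — 12.
Summing: 3 + 12 = 15.

15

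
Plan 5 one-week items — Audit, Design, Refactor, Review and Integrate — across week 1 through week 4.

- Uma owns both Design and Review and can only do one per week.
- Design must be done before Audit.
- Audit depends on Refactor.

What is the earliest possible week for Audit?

week 2

Precedence pushes Audit to at least week 2.
Audit at week 2 is achievable: Design -> week 1, Refactor -> week 1, Audit -> week 2, Integrate -> week 1, Review -> week 2.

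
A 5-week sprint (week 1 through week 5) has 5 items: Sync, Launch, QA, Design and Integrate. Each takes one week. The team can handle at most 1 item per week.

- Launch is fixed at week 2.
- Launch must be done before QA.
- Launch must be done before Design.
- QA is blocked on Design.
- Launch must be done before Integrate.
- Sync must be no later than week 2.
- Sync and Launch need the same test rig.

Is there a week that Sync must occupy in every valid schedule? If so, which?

Sync's window is week 1–week 2.
Launch is fixed at week 2, and Sync can't share a week with Launch.
So Sync must be week 1.

week 1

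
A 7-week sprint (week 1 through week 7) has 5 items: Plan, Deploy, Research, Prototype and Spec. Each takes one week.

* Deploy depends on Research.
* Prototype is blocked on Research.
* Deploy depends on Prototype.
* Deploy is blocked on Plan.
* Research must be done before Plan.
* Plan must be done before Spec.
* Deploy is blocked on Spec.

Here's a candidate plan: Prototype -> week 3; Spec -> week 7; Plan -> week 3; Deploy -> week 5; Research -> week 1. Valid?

Prototype is blocked on Research — holds.
Deploy is blocked on Spec — violated.
Deploy depends on Research — holds.
Plan must be done before Spec — holds.
Research must be done before Plan — holds.
Deploy depends on Prototype — holds.
Deploy is blocked on Plan — holds.

No — it violates: Deploy is blocked on Spec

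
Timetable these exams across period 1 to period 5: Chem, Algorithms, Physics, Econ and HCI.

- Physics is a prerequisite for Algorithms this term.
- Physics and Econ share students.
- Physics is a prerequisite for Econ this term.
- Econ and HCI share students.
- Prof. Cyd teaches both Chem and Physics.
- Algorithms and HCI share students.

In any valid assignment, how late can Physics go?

Downstream work caps Physics at period 4.
Physics at period 4 is achievable: Chem=period 1; HCI=period 1; Econ=period 5; Algorithms=period 5; Physics=period 4.

period 4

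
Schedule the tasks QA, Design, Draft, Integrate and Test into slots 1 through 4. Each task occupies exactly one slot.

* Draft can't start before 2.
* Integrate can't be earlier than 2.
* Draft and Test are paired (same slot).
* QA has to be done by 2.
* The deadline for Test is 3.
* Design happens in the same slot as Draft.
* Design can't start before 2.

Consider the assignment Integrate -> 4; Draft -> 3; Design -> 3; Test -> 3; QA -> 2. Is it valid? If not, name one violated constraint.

Yes

QA has to be done by 2 — holds.
Draft and Test are paired (same slot) — holds.
The deadline for Test is 3 — holds.
Draft can't start before 2 — holds.
Design happens in the same slot as Draft — holds.
Integrate can't be earlier than 2 — holds.
Design can't start before 2 — holds.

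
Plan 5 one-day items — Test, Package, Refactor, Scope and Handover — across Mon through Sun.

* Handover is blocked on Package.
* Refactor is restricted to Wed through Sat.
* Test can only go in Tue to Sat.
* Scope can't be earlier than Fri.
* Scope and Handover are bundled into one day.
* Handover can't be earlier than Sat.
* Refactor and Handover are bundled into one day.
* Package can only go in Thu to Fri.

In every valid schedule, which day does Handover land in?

Handover is available from Sat; Handover must be in the same day as Refactor, which can't be after Sat, so Handover is at most Sat.
So Handover is pinned to Sat.

Sat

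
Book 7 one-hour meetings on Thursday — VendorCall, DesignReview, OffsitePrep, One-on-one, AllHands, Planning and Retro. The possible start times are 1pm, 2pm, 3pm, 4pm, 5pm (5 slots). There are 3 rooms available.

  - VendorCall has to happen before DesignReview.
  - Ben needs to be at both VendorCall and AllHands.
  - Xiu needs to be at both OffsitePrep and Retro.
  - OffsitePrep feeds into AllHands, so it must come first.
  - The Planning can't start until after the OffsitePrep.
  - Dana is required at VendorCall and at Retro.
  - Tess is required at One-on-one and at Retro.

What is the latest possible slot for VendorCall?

4pm

Downstream work caps VendorCall at 4pm.
VendorCall at 4pm is achievable: AllHands in 2pm, One-on-one in 1pm, DesignReview in 5pm, OffsitePrep in 1pm, Retro in 2pm, VendorCall in 4pm, Planning in 2pm.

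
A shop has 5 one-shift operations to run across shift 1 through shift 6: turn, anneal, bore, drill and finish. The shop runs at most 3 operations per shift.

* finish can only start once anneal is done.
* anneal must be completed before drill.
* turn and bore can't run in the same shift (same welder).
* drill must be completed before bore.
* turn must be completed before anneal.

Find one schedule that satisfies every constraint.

drill=shift 3, anneal=shift 2, finish=shift 3, turn=shift 1, bore=shift 4

Checking: drill(shift 3) before bore(shift 4); turn(shift 1) before anneal(shift 2); anneal(shift 2) before finish(shift 3); anneal(shift 2) before drill(shift 3); turn(shift 1) != bore(shift 4); max 2 per shift (cap 3).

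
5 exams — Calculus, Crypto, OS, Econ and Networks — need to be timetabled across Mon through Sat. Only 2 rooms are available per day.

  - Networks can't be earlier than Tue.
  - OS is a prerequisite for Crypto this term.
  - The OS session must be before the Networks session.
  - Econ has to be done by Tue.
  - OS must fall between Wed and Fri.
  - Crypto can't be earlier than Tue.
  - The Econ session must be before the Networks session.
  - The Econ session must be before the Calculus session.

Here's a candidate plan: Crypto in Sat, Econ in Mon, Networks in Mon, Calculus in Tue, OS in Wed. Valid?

No. Networks can't be earlier than Tue is not satisfied.

Only 2 rooms are available per day — holds.
The Econ session must be before the Networks session — violated.
The Econ session must be before the Calculus session — holds.
Networks can't be earlier than Tue — violated.
Crypto can't be earlier than Tue — holds.
OS is a prerequisite for Crypto this term — holds.
The OS session must be before the Networks session — violated.
Econ has to be done by Tue — holds.
OS must fall between Wed and Fri — holds.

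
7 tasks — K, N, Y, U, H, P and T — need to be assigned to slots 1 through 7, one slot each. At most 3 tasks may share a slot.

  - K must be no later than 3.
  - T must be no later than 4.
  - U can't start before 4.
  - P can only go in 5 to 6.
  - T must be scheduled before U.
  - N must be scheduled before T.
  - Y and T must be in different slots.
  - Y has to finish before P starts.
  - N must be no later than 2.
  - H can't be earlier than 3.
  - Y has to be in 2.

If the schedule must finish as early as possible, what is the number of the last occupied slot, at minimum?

The precedence chain requires at least 3 distinct slots.
With at most 3 per slot and 7 tasks, at least 3 slots are needed.
P can't be placed before 5, so the schedule must run through at least slot 5.
5 works (last occupied slot: 5): for example P=5; U=4; H=3; Y=2; N=1; K=1; T=3.

slot 5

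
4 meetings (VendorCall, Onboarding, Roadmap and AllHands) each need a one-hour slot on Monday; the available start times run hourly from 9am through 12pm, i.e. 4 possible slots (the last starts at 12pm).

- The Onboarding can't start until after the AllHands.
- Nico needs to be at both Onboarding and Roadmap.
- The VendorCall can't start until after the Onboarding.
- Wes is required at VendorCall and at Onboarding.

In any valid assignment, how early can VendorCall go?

11am

Precedence pushes VendorCall to at least 11am.
VendorCall at 11am is achievable: VendorCall -> 11am, Roadmap -> 9am, AllHands -> 9am, Onboarding -> 10am.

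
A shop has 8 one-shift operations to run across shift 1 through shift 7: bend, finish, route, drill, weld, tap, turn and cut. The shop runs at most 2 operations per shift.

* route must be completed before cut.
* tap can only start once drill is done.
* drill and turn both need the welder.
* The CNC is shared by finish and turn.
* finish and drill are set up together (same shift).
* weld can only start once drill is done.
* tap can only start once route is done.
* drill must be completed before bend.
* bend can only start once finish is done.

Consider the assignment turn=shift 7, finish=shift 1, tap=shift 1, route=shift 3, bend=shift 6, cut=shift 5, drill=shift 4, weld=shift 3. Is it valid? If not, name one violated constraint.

No. tap can only start once drill is done is not satisfied.

drill must be completed before bend — holds.
tap can only start once drill is done — violated.
finish and drill are set up together (same shift) — violated.
route must be completed before cut — holds.
tap can only start once route is done — violated.
The shop runs at most 2 operations per shift — holds.
The CNC is shared by finish and turn — holds.
weld can only start once drill is done — violated.
bend can only start once finish is done — holds.
drill and turn both need the welder — holds.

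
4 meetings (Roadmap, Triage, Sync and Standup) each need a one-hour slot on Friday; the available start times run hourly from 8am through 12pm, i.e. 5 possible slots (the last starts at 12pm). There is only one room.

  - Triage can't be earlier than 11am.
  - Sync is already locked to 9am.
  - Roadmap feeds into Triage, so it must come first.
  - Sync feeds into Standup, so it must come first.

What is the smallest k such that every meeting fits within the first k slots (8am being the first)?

The precedence chain requires at least 2 distinct slots.
With at most 1 per slot and 4 meetings, at least 4 slots are needed.
Triage can't be placed before 11am — that is slot 4 counting from 8am — so the schedule must run through at least 4 slots.
4 works (last occupied slot: 11am): for example Triage=11am; Sync=9am; Standup=10am; Roadmap=8am.

4 slots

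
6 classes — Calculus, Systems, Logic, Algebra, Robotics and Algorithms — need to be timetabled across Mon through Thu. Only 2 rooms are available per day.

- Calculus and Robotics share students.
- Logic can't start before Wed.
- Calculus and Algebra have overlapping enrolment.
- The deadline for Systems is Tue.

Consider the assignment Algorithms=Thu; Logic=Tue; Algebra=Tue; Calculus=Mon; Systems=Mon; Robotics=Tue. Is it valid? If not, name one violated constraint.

No. Logic can't start before Wed is not satisfied.

Calculus and Algebra have overlapping enrolment — holds.
Logic can't start before Wed — violated.
The deadline for Systems is Tue — holds.
Calculus and Robotics share students — holds.
Only 2 rooms are available per day — violated.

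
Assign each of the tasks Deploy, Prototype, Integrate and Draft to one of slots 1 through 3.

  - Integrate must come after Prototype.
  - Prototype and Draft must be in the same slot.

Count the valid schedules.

Splitting on Deploy: it can be 1 (3), 2 (3), 3 (3). Listing each branch's schedules as (Prototype, Integrate, Draft):
Deploy=1: (1,2,1) (1,3,1) (2,3,2) — 3.
Deploy=2: (1,2,1) (1,3,1) (2,3,2) — 3.
Deploy=3: (1,2,1) (1,3,1) (2,3,2) — 3.
Summing: 3 + 3 + 3 = 9.

9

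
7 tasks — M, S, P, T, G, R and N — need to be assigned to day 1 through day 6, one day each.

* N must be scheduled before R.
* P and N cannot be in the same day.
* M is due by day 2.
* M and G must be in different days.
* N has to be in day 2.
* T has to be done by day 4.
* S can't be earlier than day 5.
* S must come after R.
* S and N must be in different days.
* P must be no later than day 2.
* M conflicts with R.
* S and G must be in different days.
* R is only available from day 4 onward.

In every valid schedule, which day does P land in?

P's window is day 1–day 2.
N is fixed at day 2, and P can't share a day with N.
So P must be day 1.

day 1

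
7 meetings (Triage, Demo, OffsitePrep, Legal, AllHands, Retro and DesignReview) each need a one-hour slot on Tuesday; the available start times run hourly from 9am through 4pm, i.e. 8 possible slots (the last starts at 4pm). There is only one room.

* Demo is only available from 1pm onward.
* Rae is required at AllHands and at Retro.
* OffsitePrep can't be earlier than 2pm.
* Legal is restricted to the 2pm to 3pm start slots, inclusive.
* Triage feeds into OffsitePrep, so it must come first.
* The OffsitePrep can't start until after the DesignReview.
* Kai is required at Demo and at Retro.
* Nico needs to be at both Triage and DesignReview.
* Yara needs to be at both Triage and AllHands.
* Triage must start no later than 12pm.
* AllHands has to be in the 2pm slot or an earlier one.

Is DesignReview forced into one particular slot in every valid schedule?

No

DesignReview can be 9am (e.g. DesignReview in 9am; AllHands in 11am; Demo in 1pm; Retro in 12pm; Legal in 2pm; Triage in 10am; OffsitePrep in 3pm) or 10am (e.g. OffsitePrep -> 3pm; Retro -> 12pm; Demo -> 1pm; DesignReview -> 10am; AllHands -> 11am; Triage -> 9am; Legal -> 2pm).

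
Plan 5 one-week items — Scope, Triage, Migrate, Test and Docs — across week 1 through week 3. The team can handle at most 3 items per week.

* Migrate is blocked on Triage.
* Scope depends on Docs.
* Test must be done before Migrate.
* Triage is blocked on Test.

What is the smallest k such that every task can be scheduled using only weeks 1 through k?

The precedence chain requires at least 3 distinct weeks.
With at most 3 per week and 5 tasks, at least 2 weeks are needed.
3 works (last occupied week: week 3): for example Docs -> week 1, Triage -> week 2, Scope -> week 2, Migrate -> week 3, Test -> week 1.

3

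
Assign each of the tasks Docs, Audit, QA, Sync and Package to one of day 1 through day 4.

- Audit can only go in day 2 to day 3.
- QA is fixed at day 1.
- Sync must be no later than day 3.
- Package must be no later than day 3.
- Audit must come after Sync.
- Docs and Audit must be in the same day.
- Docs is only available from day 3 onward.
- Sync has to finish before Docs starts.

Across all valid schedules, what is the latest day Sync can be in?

day 2

Sync's own window allows nothing later than day 3; downstream work caps Sync at day 2.
Sync at day 2 is achievable: QA in day 1; Audit in day 3; Package in day 1; Sync in day 2; Docs in day 3.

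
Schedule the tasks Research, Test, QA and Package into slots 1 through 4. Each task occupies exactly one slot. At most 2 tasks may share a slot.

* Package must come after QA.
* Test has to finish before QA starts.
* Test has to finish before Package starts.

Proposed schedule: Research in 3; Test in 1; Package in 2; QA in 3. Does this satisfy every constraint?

At most 2 tasks may share a slot — holds.
Test has to finish before QA starts — holds.
Test has to finish before Package starts — holds.
Package must come after QA — violated.

Invalid. Package must come after QA.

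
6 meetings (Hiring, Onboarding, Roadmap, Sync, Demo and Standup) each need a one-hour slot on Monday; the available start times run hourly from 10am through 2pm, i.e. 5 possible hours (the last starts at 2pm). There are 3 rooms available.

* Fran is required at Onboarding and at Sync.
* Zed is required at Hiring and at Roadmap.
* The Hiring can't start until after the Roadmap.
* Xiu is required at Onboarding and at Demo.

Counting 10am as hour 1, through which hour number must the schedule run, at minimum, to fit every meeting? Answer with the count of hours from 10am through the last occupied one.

The precedence chain requires at least 2 distinct hours.
With at most 3 per hour and 6 meetings, at least 2 hours are needed.
2 works (last occupied hour: 11am): for example Hiring -> 11am, Onboarding -> 10am, Roadmap -> 10am, Sync -> 11am, Standup -> 10am, Demo -> 11am.

2 hours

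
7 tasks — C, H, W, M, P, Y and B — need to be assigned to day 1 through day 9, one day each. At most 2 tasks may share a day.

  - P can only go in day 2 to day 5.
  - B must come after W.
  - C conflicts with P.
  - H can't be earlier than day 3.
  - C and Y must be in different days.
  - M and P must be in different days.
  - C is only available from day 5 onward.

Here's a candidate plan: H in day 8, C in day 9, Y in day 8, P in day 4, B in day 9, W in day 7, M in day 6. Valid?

Valid

At most 2 tasks may share a day — holds.
C and Y must be in different days — holds.
B must come after W — holds.
C conflicts with P — holds.
C is only available from day 5 onward — holds.
P can only go in day 2 to day 5 — holds.
H can't be earlier than day 3 — holds.
M and P must be in different days — holds.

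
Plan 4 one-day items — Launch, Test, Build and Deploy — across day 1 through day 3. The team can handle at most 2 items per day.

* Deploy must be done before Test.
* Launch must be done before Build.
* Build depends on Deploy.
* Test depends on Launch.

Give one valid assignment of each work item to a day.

Deploy -> day 1, Build -> day 2, Launch -> day 1, Test -> day 2

Checking: Launch(day 1) before Build(day 2); Deploy(day 1) before Test(day 2); Deploy(day 1) before Build(day 2); Launch(day 1) before Test(day 2); max 2 per day (cap 2).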